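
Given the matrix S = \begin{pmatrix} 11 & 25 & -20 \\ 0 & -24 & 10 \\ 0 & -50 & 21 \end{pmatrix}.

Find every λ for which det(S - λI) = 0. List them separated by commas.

Compute the characteristic polynomial p(r) = det(rI - S).
Cofactor expansion gives p(r) = r^3 - 8r^2 - 37r + 44.
Try r = 1: p(1) = 0, so 1 is a root.
Factor out (r - 1): p(r) = (r - 1)·(r^2 - 7r - 44).
The quadratic factors as (r + 4)·(r - 11).
Eigenvalues: -4, 1, 11.

-4, 1, 11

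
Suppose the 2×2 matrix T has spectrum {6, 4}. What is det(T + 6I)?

120

If T has eigenvalues 6, 4, then T + 6I has eigenvalues 12, 10.
det(T + 6I) = (12) · (10) = 120.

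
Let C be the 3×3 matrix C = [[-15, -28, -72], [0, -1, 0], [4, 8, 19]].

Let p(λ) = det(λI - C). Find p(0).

p(0) = det(0·I − C) = det(−C) = (−1)^3·det(C).
det(C) = -3, so p(0) = 3.

3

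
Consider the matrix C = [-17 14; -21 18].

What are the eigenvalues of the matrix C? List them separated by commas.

det(C - tI) = (-17 - t)(18 - t) - (14)·(-21) = t^2 - t - 12.
This factors as (t + 3)·(t - 4) = 0.
Eigenvalues: -3, 4.

-3, 4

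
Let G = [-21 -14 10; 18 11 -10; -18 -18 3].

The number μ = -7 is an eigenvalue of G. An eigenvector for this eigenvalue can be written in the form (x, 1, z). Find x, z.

We need (G + 7I)v = 0.
G + 7I = [[-14, -14, 10], [18, 18, -10], [-18, -18, 10]].
Row 1: (-14)·x + (-14)·1 + (10)·z = 0
Row 2: (18)·x + (18)·1 + (-10)·z = 0
Row 3: (-18)·x + (-18)·1 + (10)·z = 0
Solving gives x = -1, z = 0.
Check: G·(-1, 1, 0) = (7, -7, 0) = -7·(-1, 1, 0).

-1, 0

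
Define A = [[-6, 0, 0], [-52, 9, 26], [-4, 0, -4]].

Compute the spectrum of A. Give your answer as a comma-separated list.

Compute the characteristic polynomial p(λ) = det(λI - A).
Expanding along the first row, p(λ) = λ^3 + λ^2 - 66λ - 216.
Since p(-4) = 0, λ = -4 is a root.
Dividing by (λ + 4) leaves λ^2 - 3λ - 54.
The quadratic factors as (λ + 6)·(λ - 9).
Eigenvalues: -6, -4, 9.

-6, -4, 9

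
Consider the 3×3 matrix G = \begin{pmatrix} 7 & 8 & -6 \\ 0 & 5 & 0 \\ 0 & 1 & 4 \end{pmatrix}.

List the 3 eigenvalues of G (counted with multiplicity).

4, 5, 7

Set up det(tI - G) = 0.
Expanding along the first row, p(t) = t^3 - 16t^2 + 83t - 140.
Try t = 5: p(5) = 0, so 5 is a root.
Dividing by (t - 5) leaves t^2 - 11t + 28.
The quadratic factors as (t - 4)·(t - 7).
Eigenvalues: 4, 5, 7.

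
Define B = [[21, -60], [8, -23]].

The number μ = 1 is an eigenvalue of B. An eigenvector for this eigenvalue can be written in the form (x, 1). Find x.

3

We need (B - 1I)v = 0.
B - 1I = [[20, -60], [8, -24]].
Row 1: (20)·x + (-60)·1 = 0
Row 2: (8)·x + (-24)·1 = 0
Solving gives x = 3.
Check: B·(3, 1) = (3, 1) = 1·(3, 1).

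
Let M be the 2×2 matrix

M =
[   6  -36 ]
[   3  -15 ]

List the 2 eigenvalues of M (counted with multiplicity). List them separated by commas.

-6, -3

det(M - μI) = (6 - μ)(-15 - μ) - (-36)·(3) = μ^2 + 9μ + 18.
This factors as (μ + 6)·(μ + 3) = 0.
Eigenvalues: -6, -3.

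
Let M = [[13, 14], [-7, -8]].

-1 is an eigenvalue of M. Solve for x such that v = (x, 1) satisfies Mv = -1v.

We need (M + 1I)v = 0.
M + 1I = [[14, 14], [-7, -7]].
Row 1: (14)·x + (14)·1 = 0
Row 2: (-7)·x + (-7)·1 = 0
Solving gives x = -1.
Check: M·(-1, 1) = (1, -1) = -1·(-1, 1).

-1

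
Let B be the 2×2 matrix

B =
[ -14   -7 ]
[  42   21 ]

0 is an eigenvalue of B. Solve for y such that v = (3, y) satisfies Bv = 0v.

-6

We need (B)v = 0.
B = [[-14, -7], [42, 21]].
Row 1: (-14)·3 + (-7)·y = 0
Row 2: (42)·3 + (21)·y = 0
Solving gives y = -6.
Check: B·(3, -6) = (0, 0) = 0·(3, -6).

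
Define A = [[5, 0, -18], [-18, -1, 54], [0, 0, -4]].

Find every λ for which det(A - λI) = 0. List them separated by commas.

Compute the characteristic polynomial p(r) = det(rI - A).
Expanding the 3×3 determinant: p(r) = r^3 - 21r - 20.
Since p(5) = 0, r = 5 is a root.
Factor out (r - 5): p(r) = (r - 5)·(r^2 + 5r + 4).
The quadratic factors as (r + 4)·(r + 1).
Eigenvalues: -4, -1, 5.

-4, -1, 5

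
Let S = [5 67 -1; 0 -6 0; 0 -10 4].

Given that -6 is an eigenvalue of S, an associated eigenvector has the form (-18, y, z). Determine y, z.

We need (S + 6I)v = 0.
S + 6I = [[11, 67, -1], [0, 0, 0], [0, -10, 10]].
Row 1: (11)·-18 + (67)·y + (-1)·z = 0
Row 2: (0)·-18 + (0)·y + (0)·z = 0
Row 3: (0)·-18 + (-10)·y + (10)·z = 0
Solving gives y = 3, z = 3.
Check: S·(-18, 3, 3) = (108, -18, -18) = -6·(-18, 3, 3).

3, 3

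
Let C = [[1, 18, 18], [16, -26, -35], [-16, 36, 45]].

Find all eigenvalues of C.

Compute the characteristic polynomial p(lambda) = det(lambda·I - C).
Expanding along the first row, p(lambda) = lambda^3 - 20·lambda^2 + 109·lambda - 90.
Try lambda = 10: p(10) = 0, so 10 is a root.
Dividing by (lambda - 10) leaves lambda^2 - 10·lambda + 9.
The quadratic factors as (lambda - 1)·(lambda - 9).
Eigenvalues: 1, 9, 10.

1, 9, 10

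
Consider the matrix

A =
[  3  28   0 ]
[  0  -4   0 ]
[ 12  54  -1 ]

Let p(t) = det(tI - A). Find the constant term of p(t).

-12

p(t) = t^3 + 2t^2 - 11t - 12.
The constant term is -12.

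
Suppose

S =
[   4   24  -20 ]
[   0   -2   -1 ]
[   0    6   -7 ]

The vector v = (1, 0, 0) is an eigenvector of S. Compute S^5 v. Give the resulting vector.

(1024, 0, 0)

First find the eigenvalue: Sv = (4, 0, 0) = 4·(1, 0, 0), so λ = 4.
Then S^5 v = λ^5·v = 4^5·(1, 0, 0) = 1024·(1, 0, 0) = (1024, 0, 0).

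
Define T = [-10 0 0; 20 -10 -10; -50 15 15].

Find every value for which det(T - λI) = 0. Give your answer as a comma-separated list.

-10, 0, 5

The characteristic polynomial is p(s) = det(sI - T).
Expanding along the first row, p(s) = s^3 + 5s^2 - 50s.
Try s = 0: p(0) = 0, so 0 is a root.
Dividing by s leaves s^2 + 5s - 50.
The quadratic factors as (s + 10)·(s - 5).
Eigenvalues: -10, 0, 5.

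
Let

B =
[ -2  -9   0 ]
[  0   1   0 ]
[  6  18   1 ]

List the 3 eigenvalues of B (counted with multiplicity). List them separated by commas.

Set up det(λI - B) = 0.
Cofactor expansion gives p(λ) = λ^3 - 3λ + 2.
Since p(1) = 0, λ = 1 is a root.
Factor out (λ - 1): p(λ) = (λ - 1)·(λ^2 + λ - 2).
The quadratic factors as (λ + 2)·(λ - 1).
Eigenvalues: -2, 1, 1.

-2, 1, 1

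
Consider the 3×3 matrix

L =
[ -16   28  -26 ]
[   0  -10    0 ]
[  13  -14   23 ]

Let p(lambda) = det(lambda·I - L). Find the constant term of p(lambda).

p(lambda) = lambda^3 + 3·lambda^2 - 100·lambda - 300.
The constant term is -300.

-300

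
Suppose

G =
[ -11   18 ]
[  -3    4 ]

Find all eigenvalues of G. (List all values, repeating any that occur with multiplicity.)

det(G - λI) = (-11 - λ)(4 - λ) - (18)·(-3) = λ^2 + 7λ + 10.
This factors as (λ + 5)·(λ + 2) = 0.
Eigenvalues: -5, -2.

-5, -2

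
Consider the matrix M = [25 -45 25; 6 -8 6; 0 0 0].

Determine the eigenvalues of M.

0, 7, 10

Compute the characteristic polynomial p(λ) = det(λI - M).
Expanding the 3×3 determinant: p(λ) = λ^3 - 17λ^2 + 70λ.
Try λ = 7: p(7) = 0, so 7 is a root.
Dividing by (λ - 7) leaves λ^2 - 10λ.
The quadratic factors as λ·(λ - 10).
Eigenvalues: 0, 7, 10.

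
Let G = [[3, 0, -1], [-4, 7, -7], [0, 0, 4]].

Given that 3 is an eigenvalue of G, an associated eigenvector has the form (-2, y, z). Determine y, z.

We need (G - 3I)v = 0.
G - 3I = [[0, 0, -1], [-4, 4, -7], [0, 0, 1]].
Row 1: (0)·-2 + (0)·y + (-1)·z = 0
Row 2: (-4)·-2 + (4)·y + (-7)·z = 0
Row 3: (0)·-2 + (0)·y + (1)·z = 0
Solving gives y = -2, z = 0.
Check: G·(-2, -2, 0) = (-6, -6, 0) = 3·(-2, -2, 0).

-2, 0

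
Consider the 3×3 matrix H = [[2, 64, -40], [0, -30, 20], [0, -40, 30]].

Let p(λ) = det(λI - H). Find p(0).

p(0) = det(0·I − H) = det(−H) = (−1)^3·det(H).
det(H) = -200, so p(0) = 200.

200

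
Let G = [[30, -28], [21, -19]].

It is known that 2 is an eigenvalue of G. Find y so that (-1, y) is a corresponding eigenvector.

We need (G - 2I)v = 0.
G - 2I = [[28, -28], [21, -21]].
Row 1: (28)·-1 + (-28)·y = 0
Row 2: (21)·-1 + (-21)·y = 0
Solving gives y = -1.
Check: G·(-1, -1) = (-2, -2) = 2·(-1, -1).

-1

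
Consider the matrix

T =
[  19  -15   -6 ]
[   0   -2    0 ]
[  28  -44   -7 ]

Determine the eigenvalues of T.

Compute the characteristic polynomial p(s) = det(sI - T).
Cofactor expansion gives p(s) = s^3 - 10s^2 + 11s + 70.
Try s = -2: p(-2) = 0, so -2 is a root.
Factor out (s + 2): p(s) = (s + 2)·(s^2 - 12s + 35).
The quadratic factors as (s - 5)·(s - 7).
Eigenvalues: -2, 5, 7.

-2, 5, 7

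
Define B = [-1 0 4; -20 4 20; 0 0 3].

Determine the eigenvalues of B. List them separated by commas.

Set up det(sI - B) = 0.
Cofactor expansion gives p(s) = s^3 - 6s^2 + 5s + 12.
Since p(-1) = 0, s = -1 is a root.
Factor out (s + 1): p(s) = (s + 1)·(s^2 - 7s + 12).
The quadratic factors as (s - 3)·(s - 4).
Eigenvalues: -1, 3, 4.

-1, 3, 4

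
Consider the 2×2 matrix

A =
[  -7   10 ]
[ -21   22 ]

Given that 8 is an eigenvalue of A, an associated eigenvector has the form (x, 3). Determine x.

2

We need (A - 8I)v = 0.
A - 8I = [[-15, 10], [-21, 14]].
Row 1: (-15)·x + (10)·3 = 0
Row 2: (-21)·x + (14)·3 = 0
Solving gives x = 2.
Check: A·(2, 3) = (16, 24) = 8·(2, 3).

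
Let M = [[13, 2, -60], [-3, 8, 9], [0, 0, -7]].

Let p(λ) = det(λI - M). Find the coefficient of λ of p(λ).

p(λ) = λ^3 - 14λ^2 - 37λ + 770.
The coefficient of λ is -37.

-37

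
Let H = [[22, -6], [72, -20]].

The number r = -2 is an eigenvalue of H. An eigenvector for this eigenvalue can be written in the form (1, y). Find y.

We need (H + 2I)v = 0.
H + 2I = [[24, -6], [72, -18]].
Row 1: (24)·1 + (-6)·y = 0
Row 2: (72)·1 + (-18)·y = 0
Solving gives y = 4.
Check: H·(1, 4) = (-2, -8) = -2·(1, 4).

4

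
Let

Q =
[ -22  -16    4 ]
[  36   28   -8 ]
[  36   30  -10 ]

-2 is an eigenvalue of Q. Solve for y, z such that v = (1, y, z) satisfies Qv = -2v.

-2, -3

We need (Q + 2I)v = 0.
Q + 2I = [[-20, -16, 4], [36, 30, -8], [36, 30, -8]].
Row 1: (-20)·1 + (-16)·y + (4)·z = 0
Row 2: (36)·1 + (30)·y + (-8)·z = 0
Row 3: (36)·1 + (30)·y + (-8)·z = 0
Solving gives y = -2, z = -3.
Check: Q·(1, -2, -3) = (-2, 4, 6) = -2·(1, -2, -3).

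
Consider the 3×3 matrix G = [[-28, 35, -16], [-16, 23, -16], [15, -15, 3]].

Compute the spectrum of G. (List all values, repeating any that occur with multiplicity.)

-12, 3, 7

Set up det(rI - G) = 0.
Cofactor expansion gives p(r) = r^3 + 2r^2 - 99r + 252.
Rational-root test: r = 3 gives p(3) = 0.
Dividing by (r - 3) leaves r^2 + 5r - 84.
The quadratic factors as (r + 12)·(r - 7).
Eigenvalues: -12, 3, 7.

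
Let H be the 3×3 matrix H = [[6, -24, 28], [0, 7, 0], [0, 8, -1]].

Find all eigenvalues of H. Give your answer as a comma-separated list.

-1, 6, 7

The characteristic polynomial is p(t) = det(tI - H).
Expanding the 3×3 determinant: p(t) = t^3 - 12t^2 + 29t + 42.
Rational-root test: t = -1 gives p(-1) = 0.
Dividing by (t + 1) leaves t^2 - 13t + 42.
The quadratic factors as (t - 6)·(t - 7).
Eigenvalues: -1, 6, 7.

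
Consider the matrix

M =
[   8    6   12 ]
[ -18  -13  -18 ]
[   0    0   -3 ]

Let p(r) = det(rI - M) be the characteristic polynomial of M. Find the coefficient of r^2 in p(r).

8

The coefficient of r^2 of det(rI - M) is −trace(M).
trace(M) = (8) + (-13) + (-3) = -8, so the coefficient is 8.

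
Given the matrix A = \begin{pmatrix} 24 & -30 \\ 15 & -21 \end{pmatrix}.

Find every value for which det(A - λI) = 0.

det(A - λI) = (24 - λ)(-21 - λ) - (-30)·(15) = λ^2 - 3λ - 54.
This factors as (λ + 6)·(λ - 9) = 0.
Eigenvalues: -6, 9.

-6, 9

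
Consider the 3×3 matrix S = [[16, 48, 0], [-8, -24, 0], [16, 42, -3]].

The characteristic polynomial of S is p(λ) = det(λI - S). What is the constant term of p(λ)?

p(λ) = λ^3 + 11λ^2 + 24λ.
The constant term is 0.

0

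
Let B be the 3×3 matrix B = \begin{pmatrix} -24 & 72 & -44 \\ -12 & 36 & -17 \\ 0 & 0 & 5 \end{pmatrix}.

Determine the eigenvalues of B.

0, 5, 12

The characteristic polynomial is p(λ) = det(λI - B).
Cofactor expansion gives p(λ) = λ^3 - 17λ^2 + 60λ.
Rational-root test: λ = 0 gives p(0) = 0.
Dividing by λ leaves λ^2 - 17λ + 60.
The quadratic factors as (λ - 5)·(λ - 12).
Eigenvalues: 0, 5, 12.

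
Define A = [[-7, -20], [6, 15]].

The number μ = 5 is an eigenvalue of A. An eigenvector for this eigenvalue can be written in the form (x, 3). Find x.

-5

We need (A - 5I)v = 0.
A - 5I = [[-12, -20], [6, 10]].
Row 1: (-12)·x + (-20)·3 = 0
Row 2: (6)·x + (10)·3 = 0
Solving gives x = -5.
Check: A·(-5, 3) = (-25, 15) = 5·(-5, 3).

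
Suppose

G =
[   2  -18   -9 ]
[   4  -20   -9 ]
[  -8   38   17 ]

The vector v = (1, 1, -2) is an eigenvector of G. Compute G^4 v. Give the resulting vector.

(16, 16, -32)

First find the eigenvalue: Gv = (2, 2, -4) = 2·(1, 1, -2), so λ = 2.
Then G^4 v = λ^4·v = 2^4·(1, 1, -2) = 16·(1, 1, -2) = (16, 16, -32).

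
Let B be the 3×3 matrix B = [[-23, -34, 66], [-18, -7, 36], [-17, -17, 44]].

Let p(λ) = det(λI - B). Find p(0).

770

p(0) = det(0·I − B) = det(−B) = (−1)^3·det(B).
det(B) = -770, so p(0) = 770.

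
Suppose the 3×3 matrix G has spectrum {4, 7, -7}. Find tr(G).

trace(G) is the sum of the eigenvalues: (4) + (7) + (-7) = 4.

4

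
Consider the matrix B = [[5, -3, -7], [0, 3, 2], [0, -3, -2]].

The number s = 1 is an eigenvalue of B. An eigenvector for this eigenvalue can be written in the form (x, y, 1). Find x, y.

1, -1

We need (B - 1I)v = 0.
B - 1I = [[4, -3, -7], [0, 2, 2], [0, -3, -3]].
Row 1: (4)·x + (-3)·y + (-7)·1 = 0
Row 2: (0)·x + (2)·y + (2)·1 = 0
Row 3: (0)·x + (-3)·y + (-3)·1 = 0
Solving gives x = 1, y = -1.
Check: B·(1, -1, 1) = (1, -1, 1) = 1·(1, -1, 1).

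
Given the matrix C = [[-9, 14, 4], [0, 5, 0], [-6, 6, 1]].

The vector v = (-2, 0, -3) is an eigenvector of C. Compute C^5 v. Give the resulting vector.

(486, 0, 729)

First find the eigenvalue: Cv = (6, 0, 9) = -3·(-2, 0, -3), so λ = -3.
Then C^5 v = λ^5·v = (-3)^5·(-2, 0, -3) = -243·(-2, 0, -3) = (486, 0, 729).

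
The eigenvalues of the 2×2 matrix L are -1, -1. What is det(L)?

1

det(L) is the product of the eigenvalues: (-1) · (-1) = 1.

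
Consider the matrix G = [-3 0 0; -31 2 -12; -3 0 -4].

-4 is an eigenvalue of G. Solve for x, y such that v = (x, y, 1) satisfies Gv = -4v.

We need (G + 4I)v = 0.
G + 4I = [[1, 0, 0], [-31, 6, -12], [-3, 0, 0]].
Row 1: (1)·x + (0)·y + (0)·1 = 0
Row 2: (-31)·x + (6)·y + (-12)·1 = 0
Row 3: (-3)·x + (0)·y + (0)·1 = 0
Solving gives x = 0, y = 2.
Check: G·(0, 2, 1) = (0, -8, -4) = -4·(0, 2, 1).

0, 2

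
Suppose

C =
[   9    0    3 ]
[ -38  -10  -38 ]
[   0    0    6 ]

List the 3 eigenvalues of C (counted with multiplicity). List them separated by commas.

Set up det(λI - C) = 0.
Expanding along the first row, p(λ) = λ^3 - 5λ^2 - 96λ + 540.
Try λ = 9: p(9) = 0, so 9 is a root.
Dividing by (λ - 9) leaves λ^2 + 4λ - 60.
The quadratic factors as (λ + 10)·(λ - 6).
Eigenvalues: -10, 6, 9.

-10, 6, 9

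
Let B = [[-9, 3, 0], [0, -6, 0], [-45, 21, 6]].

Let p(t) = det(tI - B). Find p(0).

-324

p(0) = det(0·I − B) = det(−B) = (−1)^3·det(B).
det(B) = 324, so p(0) = -324.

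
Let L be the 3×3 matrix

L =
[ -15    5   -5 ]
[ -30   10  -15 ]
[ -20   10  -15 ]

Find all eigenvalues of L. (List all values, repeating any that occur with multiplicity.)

The characteristic polynomial is p(t) = det(tI - L).
Expanding the 3×3 determinant: p(t) = t^3 + 20t^2 + 125t + 250.
Since p(-10) = 0, t = -10 is a root.
Dividing by (t + 10) leaves t^2 + 10t + 25.
The quadratic factor is (t + 5)^2.
Eigenvalues: -10, -5, -5.

-10, -5, -5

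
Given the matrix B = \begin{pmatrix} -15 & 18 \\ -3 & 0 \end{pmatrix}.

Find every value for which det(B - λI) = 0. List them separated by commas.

-9, -6

det(B - λI) = (-15 - λ)(0 - λ) - (18)·(-3) = λ^2 + 15λ + 54.
This factors as (λ + 9)·(λ + 6) = 0.
Eigenvalues: -9, -6.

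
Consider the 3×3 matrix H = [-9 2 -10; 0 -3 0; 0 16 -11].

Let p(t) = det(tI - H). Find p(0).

p(0) = det(0·I − H) = det(−H) = (−1)^3·det(H).
det(H) = -297, so p(0) = 297.

297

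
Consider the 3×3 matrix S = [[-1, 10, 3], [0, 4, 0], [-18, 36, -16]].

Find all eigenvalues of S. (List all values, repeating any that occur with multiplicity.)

Compute the characteristic polynomial p(r) = det(rI - S).
Expanding along the first row, p(r) = r^3 + 13r^2 + 2r - 280.
Try r = -7: p(-7) = 0, so -7 is a root.
Factor out (r + 7): p(r) = (r + 7)·(r^2 + 6r - 40).
The quadratic factors as (r + 10)·(r - 4).
Eigenvalues: -10, -7, 4.

-10, -7, 4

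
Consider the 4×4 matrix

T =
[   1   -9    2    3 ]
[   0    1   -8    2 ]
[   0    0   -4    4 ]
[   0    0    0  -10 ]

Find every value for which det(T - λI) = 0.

-10, -4, 1, 1

T is upper triangular, so its eigenvalues are the diagonal entries.
Diagonal: 1, 1, -4, -10.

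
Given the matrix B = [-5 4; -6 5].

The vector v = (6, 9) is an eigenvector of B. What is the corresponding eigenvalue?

Compute Bv: B·(6, 9) = (6, 9).
Since Bv = λv, compare component 1: 6 = λ·6, so λ = 1.

1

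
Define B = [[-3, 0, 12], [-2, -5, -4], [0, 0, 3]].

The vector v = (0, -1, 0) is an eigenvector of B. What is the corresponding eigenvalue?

Compute Bv: B·(0, -1, 0) = (0, 5, 0).
Since Bv = λv, compare component 2: 5 = λ·-1, so λ = -5.

-5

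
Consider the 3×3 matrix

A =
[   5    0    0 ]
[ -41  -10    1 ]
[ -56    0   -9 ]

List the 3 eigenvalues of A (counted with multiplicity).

The characteristic polynomial is p(λ) = det(λI - A).
Expanding along the first row, p(λ) = λ^3 + 14λ^2 - 5λ - 450.
Try λ = 5: p(5) = 0, so 5 is a root.
Dividing by (λ - 5) leaves λ^2 + 19λ + 90.
The quadratic factors as (λ + 10)·(λ + 9).
Eigenvalues: -10, -9, 5.

-10, -9, 5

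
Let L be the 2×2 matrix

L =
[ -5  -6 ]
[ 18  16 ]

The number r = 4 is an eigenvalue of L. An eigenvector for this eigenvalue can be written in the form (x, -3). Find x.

2

We need (L - 4I)v = 0.
L - 4I = [[-9, -6], [18, 12]].
Row 1: (-9)·x + (-6)·-3 = 0
Row 2: (18)·x + (12)·-3 = 0
Solving gives x = 2.
Check: L·(2, -3) = (8, -12) = 4·(2, -3).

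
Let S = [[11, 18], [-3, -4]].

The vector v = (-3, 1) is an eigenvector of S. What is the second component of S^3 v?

First find the eigenvalue: Sv = (-15, 5) = 5·(-3, 1), so λ = 5.
Then S^3 v = λ^3·v = 5^3·(-3, 1) = 125·(-3, 1) = (-375, 125).

125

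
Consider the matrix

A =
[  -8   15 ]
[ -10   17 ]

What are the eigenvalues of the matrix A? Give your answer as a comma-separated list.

det(A - sI) = (-8 - s)(17 - s) - (15)·(-10) = s^2 - 9s + 14.
This factors as (s - 2)·(s - 7) = 0.
Eigenvalues: 2, 7.

2, 7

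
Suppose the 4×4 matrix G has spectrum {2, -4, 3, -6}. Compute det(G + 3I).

If G has eigenvalues 2, -4, 3, -6, then G + 3I has eigenvalues 5, -1, 6, -3.
det(G + 3I) = (5) · (-1) · (6) · (-3) = 90.

90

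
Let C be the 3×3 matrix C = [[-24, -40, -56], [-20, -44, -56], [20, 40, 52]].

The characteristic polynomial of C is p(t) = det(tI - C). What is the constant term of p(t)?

128

p(t) = t^3 + 16t^2 + 80t + 128.
The constant term is 128.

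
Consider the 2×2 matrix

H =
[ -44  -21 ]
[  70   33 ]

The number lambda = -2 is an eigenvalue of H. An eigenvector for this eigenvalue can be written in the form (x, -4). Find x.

2

We need (H + 2I)v = 0.
H + 2I = [[-42, -21], [70, 35]].
Row 1: (-42)·x + (-21)·-4 = 0
Row 2: (70)·x + (35)·-4 = 0
Solving gives x = 2.
Check: H·(2, -4) = (-4, 8) = -2·(2, -4).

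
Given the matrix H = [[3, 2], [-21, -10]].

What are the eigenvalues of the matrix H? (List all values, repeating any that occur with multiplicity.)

det(H - lambda·I) = (3 - lambda)(-10 - lambda) - (2)·(-21) = lambda^2 + 7·lambda + 12.
This factors as (lambda + 4)·(lambda + 3) = 0.
Eigenvalues: -4, -3.

-4, -3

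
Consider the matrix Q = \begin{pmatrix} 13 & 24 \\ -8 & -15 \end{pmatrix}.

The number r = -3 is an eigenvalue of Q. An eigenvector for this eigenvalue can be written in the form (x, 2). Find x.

We need (Q + 3I)v = 0.
Q + 3I = [[16, 24], [-8, -12]].
Row 1: (16)·x + (24)·2 = 0
Row 2: (-8)·x + (-12)·2 = 0
Solving gives x = -3.
Check: Q·(-3, 2) = (9, -6) = -3·(-3, 2).

-3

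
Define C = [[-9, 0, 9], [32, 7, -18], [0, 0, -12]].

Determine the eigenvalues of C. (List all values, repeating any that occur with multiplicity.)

Set up det(rI - C) = 0.
Expanding along the first row, p(r) = r^3 + 14r^2 - 39r - 756.
Since p(7) = 0, r = 7 is a root.
Dividing by (r - 7) leaves r^2 + 21r + 108.
The quadratic factors as (r + 12)·(r + 9).
Eigenvalues: -12, -9, 7.

-12, -9, 7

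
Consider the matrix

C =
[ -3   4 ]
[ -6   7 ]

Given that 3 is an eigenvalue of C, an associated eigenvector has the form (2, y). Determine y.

3

We need (C - 3I)v = 0.
C - 3I = [[-6, 4], [-6, 4]].
Row 1: (-6)·2 + (4)·y = 0
Row 2: (-6)·2 + (4)·y = 0
Solving gives y = 3.
Check: C·(2, 3) = (6, 9) = 3·(2, 3).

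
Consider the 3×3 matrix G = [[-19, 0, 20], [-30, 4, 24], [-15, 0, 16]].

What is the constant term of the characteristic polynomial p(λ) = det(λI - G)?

p(0) = det(0·I − G) = det(−G) = (−1)^3·det(G).
det(G) = -16, so p(0) = 16.

16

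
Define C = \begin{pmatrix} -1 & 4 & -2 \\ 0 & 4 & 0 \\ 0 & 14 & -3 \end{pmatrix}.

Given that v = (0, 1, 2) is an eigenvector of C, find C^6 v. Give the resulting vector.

First find the eigenvalue: Cv = (0, 4, 8) = 4·(0, 1, 2), so λ = 4.
Then C^6 v = λ^6·v = 4^6·(0, 1, 2) = 4096·(0, 1, 2) = (0, 4096, 8192).

(0, 4096, 8192)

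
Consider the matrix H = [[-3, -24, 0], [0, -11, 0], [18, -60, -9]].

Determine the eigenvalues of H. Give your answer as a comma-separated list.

Compute the characteristic polynomial p(r) = det(rI - H).
Expanding the 3×3 determinant: p(r) = r^3 + 23r^2 + 159r + 297.
Since p(-11) = 0, r = -11 is a root.
Dividing by (r + 11) leaves r^2 + 12r + 27.
The quadratic factors as (r + 9)·(r + 3).
Eigenvalues: -11, -9, -3.

-11, -9, -3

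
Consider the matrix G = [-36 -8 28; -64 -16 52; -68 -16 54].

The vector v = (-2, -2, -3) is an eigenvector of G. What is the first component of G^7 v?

First find the eigenvalue: Gv = (4, 4, 6) = -2·(-2, -2, -3), so λ = -2.
Then G^7 v = λ^7·v = (-2)^7·(-2, -2, -3) = -128·(-2, -2, -3) = (256, 256, 384).

256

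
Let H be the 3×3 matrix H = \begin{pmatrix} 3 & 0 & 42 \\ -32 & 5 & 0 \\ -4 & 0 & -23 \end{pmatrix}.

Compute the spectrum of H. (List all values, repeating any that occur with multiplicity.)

Compute the characteristic polynomial p(r) = det(rI - H).
Expanding the 3×3 determinant: p(r) = r^3 + 15r^2 - r - 495.
Since p(5) = 0, r = 5 is a root.
Dividing by (r - 5) leaves r^2 + 20r + 99.
The quadratic factors as (r + 11)·(r + 9).
Eigenvalues: -11, -9, 5.

-11, -9, 5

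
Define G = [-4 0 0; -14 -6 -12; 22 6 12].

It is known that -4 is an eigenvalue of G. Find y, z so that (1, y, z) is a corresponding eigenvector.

We need (G + 4I)v = 0.
G + 4I = [[0, 0, 0], [-14, -2, -12], [22, 6, 16]].
Row 1: (0)·1 + (0)·y + (0)·z = 0
Row 2: (-14)·1 + (-2)·y + (-12)·z = 0
Row 3: (22)·1 + (6)·y + (16)·z = 0
Solving gives y = -1, z = -1.
Check: G·(1, -1, -1) = (-4, 4, 4) = -4·(1, -1, -1).

-1, -1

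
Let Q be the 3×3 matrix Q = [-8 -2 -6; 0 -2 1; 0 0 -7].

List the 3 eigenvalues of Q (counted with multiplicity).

Q is upper triangular, so its eigenvalues are the diagonal entries.
Diagonal: -8, -2, -7.

-8, -7, -2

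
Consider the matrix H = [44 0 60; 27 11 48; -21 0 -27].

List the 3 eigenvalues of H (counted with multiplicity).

8, 9, 11

The characteristic polynomial is p(lambda) = det(lambda·I - H).
Expanding along the first row, p(lambda) = lambda^3 - 28·lambda^2 + 259·lambda - 792.
Since p(8) = 0, lambda = 8 is a root.
Factor out (lambda - 8): p(lambda) = (lambda - 8)·(lambda^2 - 20·lambda + 99).
The quadratic factors as (lambda - 9)·(lambda - 11).
Eigenvalues: 8, 9, 11.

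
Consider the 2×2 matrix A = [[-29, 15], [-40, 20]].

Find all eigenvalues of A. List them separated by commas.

-5, -4

det(A - tI) = (-29 - t)(20 - t) - (15)·(-40) = t^2 + 9t + 20.
This factors as (t + 5)·(t + 4) = 0.
Eigenvalues: -5, -4.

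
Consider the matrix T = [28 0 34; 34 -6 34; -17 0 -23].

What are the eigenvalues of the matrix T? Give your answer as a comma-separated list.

Set up det(μI - T) = 0.
Expanding along the first row, p(μ) = μ^3 + μ^2 - 96μ - 396.
Rational-root test: μ = -6 gives p(-6) = 0.
Dividing by (μ + 6) leaves μ^2 - 5μ - 66.
The quadratic factors as (μ + 6)·(μ - 11).
Eigenvalues: -6, -6, 11.

-6, -6, 11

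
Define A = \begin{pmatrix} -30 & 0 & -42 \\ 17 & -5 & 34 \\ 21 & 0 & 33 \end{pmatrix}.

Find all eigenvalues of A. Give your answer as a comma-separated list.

Compute the characteristic polynomial p(λ) = det(λI - A).
Cofactor expansion gives p(λ) = λ^3 + 2λ^2 - 123λ - 540.
Rational-root test: λ = -5 gives p(-5) = 0.
Dividing by (λ + 5) leaves λ^2 - 3λ - 108.
The quadratic factors as (λ + 9)·(λ - 12).
Eigenvalues: -9, -5, 12.

-9, -5, 12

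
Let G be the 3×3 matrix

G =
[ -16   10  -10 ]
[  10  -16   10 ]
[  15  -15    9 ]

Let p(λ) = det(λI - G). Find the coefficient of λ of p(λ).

p(λ) = λ^3 + 23λ^2 + 168λ + 396.
The coefficient of λ is 168.

168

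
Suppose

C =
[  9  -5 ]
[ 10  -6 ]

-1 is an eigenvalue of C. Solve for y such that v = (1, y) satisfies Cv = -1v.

2

We need (C + 1I)v = 0.
C + 1I = [[10, -5], [10, -5]].
Row 1: (10)·1 + (-5)·y = 0
Row 2: (10)·1 + (-5)·y = 0
Solving gives y = 2.
Check: C·(1, 2) = (-1, -2) = -1·(1, 2).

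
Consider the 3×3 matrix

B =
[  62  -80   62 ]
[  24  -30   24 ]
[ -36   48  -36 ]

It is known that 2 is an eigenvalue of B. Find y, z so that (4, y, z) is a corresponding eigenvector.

3, 0

We need (B - 2I)v = 0.
B - 2I = [[60, -80, 62], [24, -32, 24], [-36, 48, -38]].
Row 1: (60)·4 + (-80)·y + (62)·z = 0
Row 2: (24)·4 + (-32)·y + (24)·z = 0
Row 3: (-36)·4 + (48)·y + (-38)·z = 0
Solving gives y = 3, z = 0.
Check: B·(4, 3, 0) = (8, 6, 0) = 2·(4, 3, 0).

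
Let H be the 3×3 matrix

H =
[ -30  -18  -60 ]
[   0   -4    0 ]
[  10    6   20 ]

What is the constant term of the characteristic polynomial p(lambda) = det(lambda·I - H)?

0

p(0) = det(0·I − H) = det(−H) = (−1)^3·det(H).
det(H) = 0, so p(0) = 0.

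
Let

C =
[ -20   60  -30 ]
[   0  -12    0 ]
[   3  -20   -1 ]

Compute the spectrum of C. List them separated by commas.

Compute the characteristic polynomial p(t) = det(tI - C).
Cofactor expansion gives p(t) = t^3 + 33t^2 + 362t + 1320.
Rational-root test: t = -10 gives p(-10) = 0.
Dividing by (t + 10) leaves t^2 + 23t + 132.
The quadratic factors as (t + 12)·(t + 11).
Eigenvalues: -12, -11, -10.

-12, -11, -10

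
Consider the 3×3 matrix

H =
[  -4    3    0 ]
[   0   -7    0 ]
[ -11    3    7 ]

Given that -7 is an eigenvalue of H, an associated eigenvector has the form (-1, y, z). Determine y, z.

We need (H + 7I)v = 0.
H + 7I = [[3, 3, 0], [0, 0, 0], [-11, 3, 14]].
Row 1: (3)·-1 + (3)·y + (0)·z = 0
Row 2: (0)·-1 + (0)·y + (0)·z = 0
Row 3: (-11)·-1 + (3)·y + (14)·z = 0
Solving gives y = 1, z = -1.
Check: H·(-1, 1, -1) = (7, -7, 7) = -7·(-1, 1, -1).

1, -1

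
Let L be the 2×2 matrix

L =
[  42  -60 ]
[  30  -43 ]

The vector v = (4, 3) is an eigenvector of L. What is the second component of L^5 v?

First find the eigenvalue: Lv = (-12, -9) = -3·(4, 3), so λ = -3.
Then L^5 v = λ^5·v = (-3)^5·(4, 3) = -243·(4, 3) = (-972, -729).

-729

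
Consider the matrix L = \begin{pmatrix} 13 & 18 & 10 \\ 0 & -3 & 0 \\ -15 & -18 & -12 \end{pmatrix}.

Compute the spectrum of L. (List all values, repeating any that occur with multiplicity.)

The characteristic polynomial is p(r) = det(rI - L).
Expanding along the first row, p(r) = r^3 + 2r^2 - 9r - 18.
Try r = 3: p(3) = 0, so 3 is a root.
Dividing by (r - 3) leaves r^2 + 5r + 6.
The quadratic factors as (r + 3)·(r + 2).
Eigenvalues: -3, -2, 3.

-3, -2, 3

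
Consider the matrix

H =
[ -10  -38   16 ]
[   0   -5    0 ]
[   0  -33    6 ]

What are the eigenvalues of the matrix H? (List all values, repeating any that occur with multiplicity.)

-10, -5, 6

The characteristic polynomial is p(s) = det(sI - H).
Expanding along the first row, p(s) = s^3 + 9s^2 - 40s - 300.
Try s = -5: p(-5) = 0, so -5 is a root.
Factor out (s + 5): p(s) = (s + 5)·(s^2 + 4s - 60).
The quadratic factors as (s + 10)·(s - 6).
Eigenvalues: -10, -5, 6.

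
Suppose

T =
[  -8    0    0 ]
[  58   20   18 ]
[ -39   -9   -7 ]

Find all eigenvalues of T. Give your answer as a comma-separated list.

-8, 2, 11

Compute the characteristic polynomial p(s) = det(sI - T).
Expanding the 3×3 determinant: p(s) = s^3 - 5s^2 - 82s + 176.
Try s = -8: p(-8) = 0, so -8 is a root.
Dividing by (s + 8) leaves s^2 - 13s + 22.
The quadratic factors as (s - 2)·(s - 11).
Eigenvalues: -8, 2, 11.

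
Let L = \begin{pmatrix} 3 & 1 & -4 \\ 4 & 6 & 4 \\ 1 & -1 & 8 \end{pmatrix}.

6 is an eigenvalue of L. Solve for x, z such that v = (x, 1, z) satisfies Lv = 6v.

-1, 1

We need (L - 6I)v = 0.
L - 6I = [[-3, 1, -4], [4, 0, 4], [1, -1, 2]].
Row 1: (-3)·x + (1)·1 + (-4)·z = 0
Row 2: (4)·x + (0)·1 + (4)·z = 0
Row 3: (1)·x + (-1)·1 + (2)·z = 0
Solving gives x = -1, z = 1.
Check: L·(-1, 1, 1) = (-6, 6, 6) = 6·(-1, 1, 1).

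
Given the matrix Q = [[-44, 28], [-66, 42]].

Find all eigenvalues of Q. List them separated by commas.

det(Q - rI) = (-44 - r)(42 - r) - (28)·(-66) = r^2 + 2r.
This factors as (r + 2)·r = 0.
Eigenvalues: -2, 0.

-2, 0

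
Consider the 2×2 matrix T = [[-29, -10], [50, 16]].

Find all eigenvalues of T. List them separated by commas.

det(T - rI) = (-29 - r)(16 - r) - (-10)·(50) = r^2 + 13r + 36.
This factors as (r + 9)·(r + 4) = 0.
Eigenvalues: -9, -4.

-9, -4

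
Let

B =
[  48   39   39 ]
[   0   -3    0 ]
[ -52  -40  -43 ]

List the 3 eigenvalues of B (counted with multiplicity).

-4, -3, 9

The characteristic polynomial is p(λ) = det(λI - B).
Expanding the 3×3 determinant: p(λ) = λ^3 - 2λ^2 - 51λ - 108.
Rational-root test: λ = -3 gives p(-3) = 0.
Factor out (λ + 3): p(λ) = (λ + 3)·(λ^2 - 5λ - 36).
The quadratic factors as (λ + 4)·(λ - 9).
Eigenvalues: -4, -3, 9.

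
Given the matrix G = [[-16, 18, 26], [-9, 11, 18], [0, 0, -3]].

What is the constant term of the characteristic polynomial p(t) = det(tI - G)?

p(0) = det(0·I − G) = det(−G) = (−1)^3·det(G).
det(G) = 42, so p(0) = -42.

-42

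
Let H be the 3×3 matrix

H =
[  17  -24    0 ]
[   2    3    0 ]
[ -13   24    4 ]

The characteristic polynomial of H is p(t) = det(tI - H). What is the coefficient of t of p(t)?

p(t) = t^3 - 24t^2 + 179t - 396.
The coefficient of t is 179.

179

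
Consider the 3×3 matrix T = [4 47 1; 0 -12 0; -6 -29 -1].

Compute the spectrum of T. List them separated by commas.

-12, 1, 2

Compute the characteristic polynomial p(μ) = det(μI - T).
Expanding the 3×3 determinant: p(μ) = μ^3 + 9μ^2 - 34μ + 24.
Try μ = 2: p(2) = 0, so 2 is a root.
Factor out (μ - 2): p(μ) = (μ - 2)·(μ^2 + 11μ - 12).
The quadratic factors as (μ + 12)·(μ - 1).
Eigenvalues: -12, 1, 2.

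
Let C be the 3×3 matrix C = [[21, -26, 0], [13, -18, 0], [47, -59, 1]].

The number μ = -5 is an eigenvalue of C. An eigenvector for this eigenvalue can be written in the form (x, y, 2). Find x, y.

1, 1

We need (C + 5I)v = 0.
C + 5I = [[26, -26, 0], [13, -13, 0], [47, -59, 6]].
Row 1: (26)·x + (-26)·y + (0)·2 = 0
Row 2: (13)·x + (-13)·y + (0)·2 = 0
Row 3: (47)·x + (-59)·y + (6)·2 = 0
Solving gives x = 1, y = 1.
Check: C·(1, 1, 2) = (-5, -5, -10) = -5·(1, 1, 2).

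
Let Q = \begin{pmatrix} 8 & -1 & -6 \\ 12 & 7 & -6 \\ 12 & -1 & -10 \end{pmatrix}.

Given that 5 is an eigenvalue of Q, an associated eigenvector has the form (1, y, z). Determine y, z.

-3, 1

We need (Q - 5I)v = 0.
Q - 5I = [[3, -1, -6], [12, 2, -6], [12, -1, -15]].
Row 1: (3)·1 + (-1)·y + (-6)·z = 0
Row 2: (12)·1 + (2)·y + (-6)·z = 0
Row 3: (12)·1 + (-1)·y + (-15)·z = 0
Solving gives y = -3, z = 1.
Check: Q·(1, -3, 1) = (5, -15, 5) = 5·(1, -3, 1).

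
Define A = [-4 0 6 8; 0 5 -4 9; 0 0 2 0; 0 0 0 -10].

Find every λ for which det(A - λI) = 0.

-10, -4, 2, 5

A is upper triangular, so its eigenvalues are the diagonal entries.
Diagonal: -4, 5, 2, -10.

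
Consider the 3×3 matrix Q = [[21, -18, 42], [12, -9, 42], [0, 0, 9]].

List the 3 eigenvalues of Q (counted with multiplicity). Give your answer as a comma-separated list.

3, 9, 9

Compute the characteristic polynomial p(λ) = det(λI - Q).
Cofactor expansion gives p(λ) = λ^3 - 21λ^2 + 135λ - 243.
Try λ = 3: p(3) = 0, so 3 is a root.
Dividing by (λ - 3) leaves λ^2 - 18λ + 81.
The quadratic factor is (λ - 9)^2.
Eigenvalues: 3, 9, 9.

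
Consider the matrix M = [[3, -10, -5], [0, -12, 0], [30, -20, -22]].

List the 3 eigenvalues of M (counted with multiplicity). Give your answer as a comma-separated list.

-12, -12, -7

Compute the characteristic polynomial p(lambda) = det(lambda·I - M).
Expanding along the first row, p(lambda) = lambda^3 + 31·lambda^2 + 312·lambda + 1008.
Rational-root test: lambda = -7 gives p(-7) = 0.
Dividing by (lambda + 7) leaves lambda^2 + 24·lambda + 144.
The quadratic factor is (lambda + 12)^2.
Eigenvalues: -12, -12, -7.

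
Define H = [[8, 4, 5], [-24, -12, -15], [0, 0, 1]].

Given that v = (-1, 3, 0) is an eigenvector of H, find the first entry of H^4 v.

First find the eigenvalue: Hv = (4, -12, 0) = -4·(-1, 3, 0), so λ = -4.
Then H^4 v = λ^4·v = (-4)^4·(-1, 3, 0) = 256·(-1, 3, 0) = (-256, 768, 0).

-256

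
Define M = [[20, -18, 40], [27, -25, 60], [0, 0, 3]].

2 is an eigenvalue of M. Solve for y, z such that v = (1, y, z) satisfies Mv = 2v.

1, 0

We need (M - 2I)v = 0.
M - 2I = [[18, -18, 40], [27, -27, 60], [0, 0, 1]].
Row 1: (18)·1 + (-18)·y + (40)·z = 0
Row 2: (27)·1 + (-27)·y + (60)·z = 0
Row 3: (0)·1 + (0)·y + (1)·z = 0
Solving gives y = 1, z = 0.
Check: M·(1, 1, 0) = (2, 2, 0) = 2·(1, 1, 0).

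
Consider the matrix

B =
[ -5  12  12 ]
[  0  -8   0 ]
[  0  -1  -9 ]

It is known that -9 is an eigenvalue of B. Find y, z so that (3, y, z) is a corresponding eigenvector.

0, -1

We need (B + 9I)v = 0.
B + 9I = [[4, 12, 12], [0, 1, 0], [0, -1, 0]].
Row 1: (4)·3 + (12)·y + (12)·z = 0
Row 2: (0)·3 + (1)·y + (0)·z = 0
Row 3: (0)·3 + (-1)·y + (0)·z = 0
Solving gives y = 0, z = -1.
Check: B·(3, 0, -1) = (-27, 0, 9) = -9·(3, 0, -1).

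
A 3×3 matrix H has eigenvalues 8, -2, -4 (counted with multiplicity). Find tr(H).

trace(H) is the sum of the eigenvalues: (8) + (-2) + (-4) = 2.

2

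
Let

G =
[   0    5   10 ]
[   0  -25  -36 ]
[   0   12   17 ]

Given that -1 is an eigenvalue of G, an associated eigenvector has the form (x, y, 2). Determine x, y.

We need (G + 1I)v = 0.
G + 1I = [[1, 5, 10], [0, -24, -36], [0, 12, 18]].
Row 1: (1)·x + (5)·y + (10)·2 = 0
Row 2: (0)·x + (-24)·y + (-36)·2 = 0
Row 3: (0)·x + (12)·y + (18)·2 = 0
Solving gives x = -5, y = -3.
Check: G·(-5, -3, 2) = (5, 3, -2) = -1·(-5, -3, 2).

-5, -3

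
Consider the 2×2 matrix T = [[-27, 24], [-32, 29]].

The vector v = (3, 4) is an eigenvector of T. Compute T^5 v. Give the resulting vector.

First find the eigenvalue: Tv = (15, 20) = 5·(3, 4), so λ = 5.
Then T^5 v = λ^5·v = 5^5·(3, 4) = 3125·(3, 4) = (9375, 12500).

(9375, 12500)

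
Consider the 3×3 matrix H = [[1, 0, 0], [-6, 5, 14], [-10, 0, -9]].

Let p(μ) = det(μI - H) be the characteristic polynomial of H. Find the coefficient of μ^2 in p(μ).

The coefficient of μ^2 of det(μI - H) is −trace(H).
trace(H) = (1) + (5) + (-9) = -3, so the coefficient is 3.

3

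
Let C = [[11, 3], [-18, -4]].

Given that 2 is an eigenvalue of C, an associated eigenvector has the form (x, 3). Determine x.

-1

We need (C - 2I)v = 0.
C - 2I = [[9, 3], [-18, -6]].
Row 1: (9)·x + (3)·3 = 0
Row 2: (-18)·x + (-6)·3 = 0
Solving gives x = -1.
Check: C·(-1, 3) = (-2, 6) = 2·(-1, 3).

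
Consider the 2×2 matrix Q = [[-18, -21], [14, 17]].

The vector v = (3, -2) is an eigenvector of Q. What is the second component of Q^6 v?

-8192

First find the eigenvalue: Qv = (-12, 8) = -4·(3, -2), so λ = -4.
Then Q^6 v = λ^6·v = (-4)^6·(3, -2) = 4096·(3, -2) = (12288, -8192).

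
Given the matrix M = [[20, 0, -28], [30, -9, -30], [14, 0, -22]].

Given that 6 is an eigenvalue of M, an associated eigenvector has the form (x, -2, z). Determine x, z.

-2, -1

We need (M - 6I)v = 0.
M - 6I = [[14, 0, -28], [30, -15, -30], [14, 0, -28]].
Row 1: (14)·x + (0)·-2 + (-28)·z = 0
Row 2: (30)·x + (-15)·-2 + (-30)·z = 0
Row 3: (14)·x + (0)·-2 + (-28)·z = 0
Solving gives x = -2, z = -1.
Check: M·(-2, -2, -1) = (-12, -12, -6) = 6·(-2, -2, -1).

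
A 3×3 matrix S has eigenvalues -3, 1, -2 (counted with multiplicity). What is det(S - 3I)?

-60

If S has eigenvalues -3, 1, -2, then S - 3I has eigenvalues -6, -2, -5.
det(S - 3I) = (-6) · (-2) · (-5) = -60.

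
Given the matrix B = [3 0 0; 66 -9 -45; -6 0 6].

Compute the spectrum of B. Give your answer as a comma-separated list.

The characteristic polynomial is p(lambda) = det(lambda·I - B).
Expanding along the first row, p(lambda) = lambda^3 - 63·lambda + 162.
Try lambda = -9: p(-9) = 0, so -9 is a root.
Dividing by (lambda + 9) leaves lambda^2 - 9·lambda + 18.
The quadratic factors as (lambda - 3)·(lambda - 6).
Eigenvalues: -9, 3, 6.

-9, 3, 6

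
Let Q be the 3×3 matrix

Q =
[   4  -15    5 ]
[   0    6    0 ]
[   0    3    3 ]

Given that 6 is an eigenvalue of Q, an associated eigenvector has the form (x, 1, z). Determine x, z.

-5, 1

We need (Q - 6I)v = 0.
Q - 6I = [[-2, -15, 5], [0, 0, 0], [0, 3, -3]].
Row 1: (-2)·x + (-15)·1 + (5)·z = 0
Row 2: (0)·x + (0)·1 + (0)·z = 0
Row 3: (0)·x + (3)·1 + (-3)·z = 0
Solving gives x = -5, z = 1.
Check: Q·(-5, 1, 1) = (-30, 6, 6) = 6·(-5, 1, 1).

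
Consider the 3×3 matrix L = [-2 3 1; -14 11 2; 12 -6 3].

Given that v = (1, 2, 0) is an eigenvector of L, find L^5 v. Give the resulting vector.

(1024, 2048, 0)

First find the eigenvalue: Lv = (4, 8, 0) = 4·(1, 2, 0), so λ = 4.
Then L^5 v = λ^5·v = 4^5·(1, 2, 0) = 1024·(1, 2, 0) = (1024, 2048, 0).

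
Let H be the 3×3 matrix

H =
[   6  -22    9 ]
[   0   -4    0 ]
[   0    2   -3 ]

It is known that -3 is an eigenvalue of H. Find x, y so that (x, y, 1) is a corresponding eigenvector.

-1, 0

We need (H + 3I)v = 0.
H + 3I = [[9, -22, 9], [0, -1, 0], [0, 2, 0]].
Row 1: (9)·x + (-22)·y + (9)·1 = 0
Row 2: (0)·x + (-1)·y + (0)·1 = 0
Row 3: (0)·x + (2)·y + (0)·1 = 0
Solving gives x = -1, y = 0.
Check: H·(-1, 0, 1) = (3, 0, -3) = -3·(-1, 0, 1).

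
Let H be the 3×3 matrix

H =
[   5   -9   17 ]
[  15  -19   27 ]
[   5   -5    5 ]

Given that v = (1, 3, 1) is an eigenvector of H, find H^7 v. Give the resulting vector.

(-78125, -234375, -78125)

First find the eigenvalue: Hv = (-5, -15, -5) = -5·(1, 3, 1), so λ = -5.
Then H^7 v = λ^7·v = (-5)^7·(1, 3, 1) = -78125·(1, 3, 1) = (-78125, -234375, -78125).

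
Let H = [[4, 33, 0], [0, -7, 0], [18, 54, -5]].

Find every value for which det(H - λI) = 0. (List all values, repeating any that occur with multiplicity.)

-7, -5, 4

The characteristic polynomial is p(λ) = det(λI - H).
Cofactor expansion gives p(λ) = λ^3 + 8λ^2 - 13λ - 140.
Rational-root test: λ = -7 gives p(-7) = 0.
Factor out (λ + 7): p(λ) = (λ + 7)·(λ^2 + λ - 20).
The quadratic factors as (λ + 5)·(λ - 4).
Eigenvalues: -7, -5, 4.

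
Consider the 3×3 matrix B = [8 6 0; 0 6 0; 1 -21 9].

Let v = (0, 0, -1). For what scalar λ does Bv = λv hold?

9

Compute Bv: B·(0, 0, -1) = (0, 0, -9).
Since Bv = λv, compare component 3: -9 = λ·-1, so λ = 9.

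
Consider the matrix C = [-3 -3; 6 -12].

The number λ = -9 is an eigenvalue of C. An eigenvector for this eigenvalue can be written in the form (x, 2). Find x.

1

We need (C + 9I)v = 0.
C + 9I = [[6, -3], [6, -3]].
Row 1: (6)·x + (-3)·2 = 0
Row 2: (6)·x + (-3)·2 = 0
Solving gives x = 1.
Check: C·(1, 2) = (-9, -18) = -9·(1, 2).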